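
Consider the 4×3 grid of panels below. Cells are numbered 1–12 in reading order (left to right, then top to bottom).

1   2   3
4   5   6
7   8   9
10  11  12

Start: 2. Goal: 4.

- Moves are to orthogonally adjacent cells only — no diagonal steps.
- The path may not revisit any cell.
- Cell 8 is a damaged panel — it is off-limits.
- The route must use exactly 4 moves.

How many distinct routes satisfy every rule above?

1

Need simple routes of exactly 4 moves from 2 to 4 (Manhattan distance 2, so 1 moves are spent on a detour and 1 undoing it).
Enumerating: 2 3 6 5 4.
That gives 1 route.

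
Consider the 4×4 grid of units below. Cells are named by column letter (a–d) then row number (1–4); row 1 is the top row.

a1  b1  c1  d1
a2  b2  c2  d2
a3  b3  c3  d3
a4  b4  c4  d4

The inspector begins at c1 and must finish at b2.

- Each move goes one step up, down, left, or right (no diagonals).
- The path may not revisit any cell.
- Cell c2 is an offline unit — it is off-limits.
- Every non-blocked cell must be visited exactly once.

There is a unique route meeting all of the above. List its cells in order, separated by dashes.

Need to visit all 15 open cells exactly once, starting at c1 and ending at b2.
Cell d2 has only two open neighbours (d1 and d3), so the path must pass straight through it: one of those is the cell it's entered from and the other is where it exits.
Route from c1: right 1 to d1, down 3 to d4, left 1 to c4, up 1 to c3, left 1 to b3, down 1 to b4, left 1 to a4, up 3 to a1, right 1 to b1, down 1 to b2 — 14 moves in all.
Check: all 15 open cells covered.

c1 - d1 - d2 - d3 - d4 - c4 - c3 - b3 - b4 - a4 - a3 - a2 - a1 - b1 - b2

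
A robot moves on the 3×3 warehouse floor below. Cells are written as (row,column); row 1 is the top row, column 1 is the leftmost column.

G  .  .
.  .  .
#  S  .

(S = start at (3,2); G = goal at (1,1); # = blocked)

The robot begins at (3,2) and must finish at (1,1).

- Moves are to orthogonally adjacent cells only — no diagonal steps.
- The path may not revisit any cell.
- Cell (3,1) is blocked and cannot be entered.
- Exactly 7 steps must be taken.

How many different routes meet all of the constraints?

Need simple routes of exactly 7 moves from (3,2) to (1,1) (Manhattan distance 3, so 2 moves are spent on a detour and 2 undoing it).
Enumerating: (3,2) (3,3) (2,3) (1,3) (1,2) (2,2) (2,1) (1,1).
That gives 1 route.

1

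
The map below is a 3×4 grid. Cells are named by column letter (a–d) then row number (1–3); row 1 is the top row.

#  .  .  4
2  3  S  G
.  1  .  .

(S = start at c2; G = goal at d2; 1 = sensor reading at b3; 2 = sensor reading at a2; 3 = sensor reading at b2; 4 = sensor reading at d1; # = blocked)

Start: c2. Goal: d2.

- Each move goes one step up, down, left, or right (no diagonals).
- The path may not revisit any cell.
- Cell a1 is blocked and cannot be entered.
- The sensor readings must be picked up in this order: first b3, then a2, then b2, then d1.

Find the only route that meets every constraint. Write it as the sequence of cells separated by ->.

c2 -> c3 -> b3 -> a3 -> a2 -> b2 -> b1 -> c1 -> d1 -> d2

The waypoints must appear in the order b3, a2, b2, d1, with no cell reused.
Route from c2: down 1 to c3, left 2 to a3, up 1 to a2, right 1 to b2, up 1 to b1, right 2 to d1, down 1 to d2 — 9 moves in all.
Check: order respected (1 at step 2, 2 at step 4, 3 at step 5, 4 at step 8).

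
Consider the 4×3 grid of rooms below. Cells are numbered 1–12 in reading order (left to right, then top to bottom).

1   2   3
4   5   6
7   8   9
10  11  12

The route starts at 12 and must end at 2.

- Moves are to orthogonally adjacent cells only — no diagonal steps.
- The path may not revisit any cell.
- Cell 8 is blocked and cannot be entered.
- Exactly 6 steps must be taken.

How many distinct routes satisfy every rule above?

Need simple routes of exactly 6 moves from 12 to 2 (Manhattan distance 4, so 1 moves are spent on a detour and 1 undoing it).
Enumerating: 12 9 6 5 4 1 2 | 12 11 10 7 4 1 2 | 12 11 10 7 4 5 2.
That gives 3 routes.

3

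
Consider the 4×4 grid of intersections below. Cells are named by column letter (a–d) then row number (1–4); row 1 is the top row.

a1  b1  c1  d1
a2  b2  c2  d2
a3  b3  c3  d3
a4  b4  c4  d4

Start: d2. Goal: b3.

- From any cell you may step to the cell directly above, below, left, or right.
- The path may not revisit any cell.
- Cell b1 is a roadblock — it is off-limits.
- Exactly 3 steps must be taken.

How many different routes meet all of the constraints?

3

Need simple routes of exactly 3 moves from d2 to b3 (Manhattan distance 3, so 0 moves are spent on a detour and 0 undoing it).
Enumerating: d2 d3 c3 b3 | d2 c2 c3 b3 | d2 c2 b2 b3.
That gives 3 routes.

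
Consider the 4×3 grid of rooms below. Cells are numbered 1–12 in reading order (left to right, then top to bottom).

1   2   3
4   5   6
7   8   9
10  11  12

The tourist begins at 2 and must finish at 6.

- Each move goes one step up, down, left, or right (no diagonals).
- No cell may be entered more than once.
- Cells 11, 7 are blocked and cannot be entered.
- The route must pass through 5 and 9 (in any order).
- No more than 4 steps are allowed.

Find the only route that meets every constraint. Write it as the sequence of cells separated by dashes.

The budget equals the shortest possible length, so every move has to be on a shortest route through the required cells.
Route from 2: down 2 to 8, right 1 to 9, up 1 to 6 — 4 moves in all.
Check: all required cells visited; 4 ≤ 4 moves.

2 - 5 - 8 - 9 - 6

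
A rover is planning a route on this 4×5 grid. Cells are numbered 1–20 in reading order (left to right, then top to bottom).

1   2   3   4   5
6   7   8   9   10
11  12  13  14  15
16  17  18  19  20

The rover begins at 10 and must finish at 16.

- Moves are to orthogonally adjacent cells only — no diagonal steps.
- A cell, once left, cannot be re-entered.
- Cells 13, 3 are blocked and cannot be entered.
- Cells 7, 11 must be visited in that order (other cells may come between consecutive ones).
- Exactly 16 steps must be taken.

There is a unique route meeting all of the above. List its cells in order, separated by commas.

The waypoints must appear in the order 7, 11, with no cell reused.
Route from 10: up 1 to 5, left 1 to 4, down 2 to 14, right 1 to 15, down 1 to 20, left 3 to 17, up 3 to 2, left 1 to 1, down 3 to 16 — 16 moves in all.
Check: order respected (7 at step 11, 11 at step 15); 16 moves as required.

10, 5, 4, 9, 14, 15, 20, 19, 18, 17, 12, 7, 2, 1, 6, 11, 16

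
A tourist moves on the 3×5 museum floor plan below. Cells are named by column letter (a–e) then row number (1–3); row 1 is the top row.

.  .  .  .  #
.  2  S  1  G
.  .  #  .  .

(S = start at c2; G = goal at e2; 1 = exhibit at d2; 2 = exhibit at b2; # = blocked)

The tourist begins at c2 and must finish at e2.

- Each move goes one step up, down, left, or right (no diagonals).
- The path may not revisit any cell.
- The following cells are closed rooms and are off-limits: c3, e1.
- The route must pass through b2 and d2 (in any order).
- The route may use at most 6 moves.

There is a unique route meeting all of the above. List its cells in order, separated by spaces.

Any route must reach b2 and d2 and still end at e2 within 6 moves, so the order of the required stops is forced.
Route from c2: left 1 to b2, up 1 to b1, right 2 to d1, down 1 to d2, right 1 to e2 — 6 moves in all.
Check: all required cells visited; 6 ≤ 6 moves.

c2 b2 b1 c1 d1 d2 e2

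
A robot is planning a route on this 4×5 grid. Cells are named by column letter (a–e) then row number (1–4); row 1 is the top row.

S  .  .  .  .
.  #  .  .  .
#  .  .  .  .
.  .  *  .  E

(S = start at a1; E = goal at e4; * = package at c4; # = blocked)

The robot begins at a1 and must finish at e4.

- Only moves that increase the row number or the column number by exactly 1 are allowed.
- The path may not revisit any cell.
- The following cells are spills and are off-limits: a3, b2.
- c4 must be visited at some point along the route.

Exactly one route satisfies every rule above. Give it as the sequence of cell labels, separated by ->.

Moves only go right or down, so the column and row indices never decrease.
Route from a1: right 2 to c1, down 3 to c4, right 2 to e4 — 7 moves in all.
Check: all required cells visited.

a1 -> b1 -> c1 -> c2 -> c3 -> c4 -> d4 -> e4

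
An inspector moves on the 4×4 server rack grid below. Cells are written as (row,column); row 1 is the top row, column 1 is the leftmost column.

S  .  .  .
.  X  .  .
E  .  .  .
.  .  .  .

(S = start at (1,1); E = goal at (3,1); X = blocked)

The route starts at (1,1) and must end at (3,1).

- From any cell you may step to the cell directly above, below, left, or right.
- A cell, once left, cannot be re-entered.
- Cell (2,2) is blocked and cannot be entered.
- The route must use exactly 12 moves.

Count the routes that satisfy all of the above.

4

Need simple routes of exactly 12 moves from (1,1) to (3,1) (Manhattan distance 2, so 5 moves are spent on a detour and 5 undoing it).
Enumerating: (1,1) (1,2) (1,3) (2,3) (2,4) (3,4) (4,4) (4,3) (3,3) (3,2) (4,2) (4,1) (3,1) | (1,1) (1,2) (1,3) (1,4) (2,4) (3,4) (4,4) (4,3) (3,3) (3,2) (4,2) (4,1) (3,1) | (1,1) (1,2) (1,3) (1,4) (2,4) (2,3) (3,3) (3,4) (4,4) (4,3) (4,2) (3,2) (3,1) | (1,1) (1,2) (1,3) (1,4) (2,4) (2,3) (3,3) (3,4) (4,4) (4,3) (4,2) (4,1) (3,1).
That gives 4 routes.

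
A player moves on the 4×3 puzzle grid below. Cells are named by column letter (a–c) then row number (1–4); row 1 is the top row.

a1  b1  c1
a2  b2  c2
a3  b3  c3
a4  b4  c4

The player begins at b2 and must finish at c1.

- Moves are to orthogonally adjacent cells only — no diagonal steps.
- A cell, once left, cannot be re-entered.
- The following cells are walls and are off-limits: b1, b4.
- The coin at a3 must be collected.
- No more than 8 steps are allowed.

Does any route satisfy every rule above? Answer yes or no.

One route that works: b2 → a2 → a3 → b3 → c3 → c2 → c1.

yes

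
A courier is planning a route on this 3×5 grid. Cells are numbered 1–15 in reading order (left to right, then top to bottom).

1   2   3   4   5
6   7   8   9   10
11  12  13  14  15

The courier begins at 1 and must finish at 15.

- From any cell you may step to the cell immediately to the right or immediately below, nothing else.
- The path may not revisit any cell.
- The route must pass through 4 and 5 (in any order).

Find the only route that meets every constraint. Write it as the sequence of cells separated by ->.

Moves only go right or down, so the column and row indices never decrease.
Route from 1: 4× right (reaching 5), 2× down (reaching 15) — 6 moves in all.
Check: all required cells visited.

1 -> 2 -> 3 -> 4 -> 5 -> 10 -> 15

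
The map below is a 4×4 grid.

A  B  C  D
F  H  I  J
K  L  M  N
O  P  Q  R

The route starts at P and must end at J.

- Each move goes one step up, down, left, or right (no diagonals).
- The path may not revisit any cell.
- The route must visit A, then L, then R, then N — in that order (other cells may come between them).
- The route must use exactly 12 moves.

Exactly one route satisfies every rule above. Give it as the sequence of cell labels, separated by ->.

P -> O -> K -> F -> A -> B -> H -> L -> M -> Q -> R -> N -> J

The waypoints must appear in the order A, L, R, N, with no cell reused.
Route from P: left 1 to O, up 3 to A, right 1 to B, down 2 to L, right 1 to M, down 1 to Q, right 1 to R, up 2 to J — 12 moves in all.
Check: order respected (A at step 4, L at step 7, R at step 10, N at step 11); 12 moves as required.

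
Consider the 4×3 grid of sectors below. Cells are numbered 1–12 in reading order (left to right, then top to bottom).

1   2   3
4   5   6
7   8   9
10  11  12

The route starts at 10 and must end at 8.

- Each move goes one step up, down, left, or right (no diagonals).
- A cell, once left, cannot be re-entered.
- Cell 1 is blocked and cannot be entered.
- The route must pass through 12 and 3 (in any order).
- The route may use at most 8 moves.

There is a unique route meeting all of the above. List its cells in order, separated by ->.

The 8-move cap with required stops at 12, 3 leaves no slack for detours.
Route from 10: 2× right (reaching 12), 3× up (reaching 3), left to 2, 2× down (reaching 8) — 8 moves in all.
Check: all required cells visited; 8 ≤ 8 moves.

10 -> 11 -> 12 -> 9 -> 6 -> 3 -> 2 -> 5 -> 8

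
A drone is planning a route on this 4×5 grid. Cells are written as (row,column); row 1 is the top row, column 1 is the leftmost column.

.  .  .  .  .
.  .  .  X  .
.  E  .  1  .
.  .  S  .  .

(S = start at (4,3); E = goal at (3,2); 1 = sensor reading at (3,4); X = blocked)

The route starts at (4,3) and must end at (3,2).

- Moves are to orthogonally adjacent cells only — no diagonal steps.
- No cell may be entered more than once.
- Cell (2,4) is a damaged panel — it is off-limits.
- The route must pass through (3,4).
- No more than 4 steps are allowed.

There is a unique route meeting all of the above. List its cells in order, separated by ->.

(4,3) -> (4,4) -> (3,4) -> (3,3) -> (3,2)

Any route must reach (3,4) and still end at (3,2) within 4 moves, so the order of the required stops is forced.
Route from (4,3): right to (4,4), up to (3,4), 2× left (reaching (3,2)) — 4 moves in all.
Check: all required cells visited; 4 ≤ 4 moves.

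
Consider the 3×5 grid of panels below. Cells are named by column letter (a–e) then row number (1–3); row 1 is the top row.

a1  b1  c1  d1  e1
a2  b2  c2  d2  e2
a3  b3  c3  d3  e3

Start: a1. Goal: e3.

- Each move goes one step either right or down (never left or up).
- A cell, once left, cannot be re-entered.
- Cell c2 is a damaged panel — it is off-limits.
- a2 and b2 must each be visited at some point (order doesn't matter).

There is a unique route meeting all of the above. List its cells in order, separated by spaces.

Moves only go right or down, so the column and row indices never decrease.
Route from a1: down 1 to a2, right 1 to b2, down 1 to b3, right 3 to e3 — 6 moves in all.
Check: all required cells visited.

a1 a2 b2 b3 c3 d3 e3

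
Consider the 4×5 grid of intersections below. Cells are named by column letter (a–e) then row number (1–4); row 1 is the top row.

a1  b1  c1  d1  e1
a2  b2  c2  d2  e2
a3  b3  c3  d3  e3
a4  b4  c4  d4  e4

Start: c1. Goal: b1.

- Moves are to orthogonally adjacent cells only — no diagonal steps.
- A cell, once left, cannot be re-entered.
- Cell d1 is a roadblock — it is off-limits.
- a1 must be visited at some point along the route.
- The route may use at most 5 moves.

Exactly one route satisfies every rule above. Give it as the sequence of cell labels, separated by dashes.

c1 - c2 - b2 - a2 - a1 - b1

The budget equals the shortest possible length, so every move has to be on a shortest route through the required cells.
Route from c1: down to c2, 2× left (reaching a2), up to a1, right to b1 — 5 moves in all.
Check: all required cells visited; 5 ≤ 5 moves.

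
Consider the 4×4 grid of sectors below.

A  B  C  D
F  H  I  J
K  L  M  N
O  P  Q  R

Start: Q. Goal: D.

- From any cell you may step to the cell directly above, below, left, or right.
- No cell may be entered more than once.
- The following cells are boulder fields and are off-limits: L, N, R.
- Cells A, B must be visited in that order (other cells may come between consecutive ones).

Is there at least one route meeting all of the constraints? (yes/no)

One route that works: Q → M → I → H → F → A → B → C → D.

yes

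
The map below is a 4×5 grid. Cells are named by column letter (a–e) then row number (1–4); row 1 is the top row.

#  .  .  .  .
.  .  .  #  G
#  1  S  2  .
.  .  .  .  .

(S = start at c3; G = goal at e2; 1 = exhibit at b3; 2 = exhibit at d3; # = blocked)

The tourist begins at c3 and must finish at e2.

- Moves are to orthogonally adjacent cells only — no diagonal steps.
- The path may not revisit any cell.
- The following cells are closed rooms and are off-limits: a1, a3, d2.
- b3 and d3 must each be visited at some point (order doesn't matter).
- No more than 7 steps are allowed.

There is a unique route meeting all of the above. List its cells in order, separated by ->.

Any route must reach b3 and d3 and still end at e2 within 7 moves, so the order of the required stops is forced.
Route from c3: left 1 to b3, down 1 to b4, right 2 to d4, up 1 to d3, right 1 to e3, up 1 to e2 — 7 moves in all.
Check: all required cells visited; 7 ≤ 7 moves.

c3 -> b3 -> b4 -> c4 -> d4 -> d3 -> e3 -> e2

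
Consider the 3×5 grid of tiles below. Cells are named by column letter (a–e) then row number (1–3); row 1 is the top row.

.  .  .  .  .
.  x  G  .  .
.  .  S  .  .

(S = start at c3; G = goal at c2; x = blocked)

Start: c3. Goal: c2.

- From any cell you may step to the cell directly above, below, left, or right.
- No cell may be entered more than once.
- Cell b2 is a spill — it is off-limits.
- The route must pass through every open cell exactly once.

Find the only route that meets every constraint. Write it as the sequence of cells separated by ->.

Need to visit all 14 open cells exactly once, starting at c3 and ending at c2.
Cell b3 has only two open neighbours (a3 and c3), so the path must pass straight through it: one of those is the cell it's entered from and the other is where it exits.
Route from c3: left 2 to a3, up 2 to a1, right 4 to e1, down 2 to e3, left 1 to d3, up 1 to d2, left 1 to c2 — 13 moves in all.
Check: all 14 open cells covered.

c3 -> b3 -> a3 -> a2 -> a1 -> b1 -> c1 -> d1 -> e1 -> e2 -> e3 -> d3 -> d2 -> c2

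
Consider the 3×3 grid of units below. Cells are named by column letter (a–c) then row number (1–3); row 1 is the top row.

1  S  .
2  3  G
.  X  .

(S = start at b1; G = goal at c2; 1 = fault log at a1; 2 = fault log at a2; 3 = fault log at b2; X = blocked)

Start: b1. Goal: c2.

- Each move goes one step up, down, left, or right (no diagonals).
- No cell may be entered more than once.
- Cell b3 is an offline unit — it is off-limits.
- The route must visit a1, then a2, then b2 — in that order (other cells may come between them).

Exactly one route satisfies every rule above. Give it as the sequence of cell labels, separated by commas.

The waypoints must appear in the order a1, a2, b2, with no cell reused.
Route from b1: left 1 to a1, down 1 to a2, right 2 to c2 — 4 moves in all.
Check: order respected (1 at step 1, 2 at step 2, 3 at step 3).

b1, a1, a2, b2, c2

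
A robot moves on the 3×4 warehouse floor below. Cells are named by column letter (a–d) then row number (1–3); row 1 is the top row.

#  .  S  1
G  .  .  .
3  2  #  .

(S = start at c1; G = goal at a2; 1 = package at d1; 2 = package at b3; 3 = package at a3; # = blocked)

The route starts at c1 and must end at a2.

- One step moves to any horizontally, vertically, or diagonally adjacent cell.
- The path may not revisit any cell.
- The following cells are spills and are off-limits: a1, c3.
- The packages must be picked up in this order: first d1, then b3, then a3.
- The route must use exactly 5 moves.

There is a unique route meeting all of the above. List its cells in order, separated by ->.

The waypoints must appear in the order d1, b3, a3, with no cell reused.
Route from c1: right to d1, 2× down-left (reaching b3), left to a3, up to a2 — 5 moves in all.
Check: order respected (1 at step 1, 2 at step 3, 3 at step 4); 5 moves as required.

c1 -> d1 -> c2 -> b3 -> a3 -> a2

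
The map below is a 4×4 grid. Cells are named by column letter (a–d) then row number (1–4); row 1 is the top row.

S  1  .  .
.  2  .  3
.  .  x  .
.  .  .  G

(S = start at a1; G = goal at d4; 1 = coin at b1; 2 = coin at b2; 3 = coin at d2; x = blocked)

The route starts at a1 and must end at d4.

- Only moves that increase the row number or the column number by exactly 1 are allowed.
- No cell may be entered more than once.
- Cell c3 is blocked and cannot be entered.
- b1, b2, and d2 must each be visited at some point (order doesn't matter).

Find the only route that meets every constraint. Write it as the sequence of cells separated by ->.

Moves only go right or down, so the column and row indices never decrease.
Route from a1: right 1 to b1, down 1 to b2, right 2 to d2, down 2 to d4 — 6 moves in all.
Check: all required cells visited.

a1 -> b1 -> b2 -> c2 -> d2 -> d3 -> d4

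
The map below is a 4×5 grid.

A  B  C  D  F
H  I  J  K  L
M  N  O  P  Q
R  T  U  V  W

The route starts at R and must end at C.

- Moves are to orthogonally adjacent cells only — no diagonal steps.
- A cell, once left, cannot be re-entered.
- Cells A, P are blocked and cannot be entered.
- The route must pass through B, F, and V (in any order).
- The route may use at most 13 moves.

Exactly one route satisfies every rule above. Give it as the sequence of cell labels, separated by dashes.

R - T - U - V - W - Q - L - F - D - K - J - I - B - C

The 13-move cap with required stops at B, F, V leaves no slack for detours.
Route from R: 4× right (reaching W), 3× up (reaching F), left to D, down to K, 2× left (reaching I), up to B, right to C — 13 moves in all.
Check: all required cells visited; 13 ≤ 13 moves.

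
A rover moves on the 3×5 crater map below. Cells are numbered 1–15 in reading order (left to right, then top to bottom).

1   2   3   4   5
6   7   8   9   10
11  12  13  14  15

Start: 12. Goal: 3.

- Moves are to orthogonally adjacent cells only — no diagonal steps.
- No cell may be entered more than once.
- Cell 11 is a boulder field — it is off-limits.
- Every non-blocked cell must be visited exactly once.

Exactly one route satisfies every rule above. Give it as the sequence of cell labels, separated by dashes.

12 - 13 - 14 - 15 - 10 - 5 - 4 - 9 - 8 - 7 - 6 - 1 - 2 - 3

Need to visit all 14 open cells exactly once, starting at 12 and ending at 3.
Cell 5 has only two open neighbours (10 and 4), so the path must pass straight through it: one of those is the cell it's entered from and the other is where it exits.
Route from 12: right 3 to 15, up 2 to 5, left 1 to 4, down 1 to 9, left 3 to 6, up 1 to 1, right 2 to 3 — 13 moves in all.
Check: all 14 open cells covered.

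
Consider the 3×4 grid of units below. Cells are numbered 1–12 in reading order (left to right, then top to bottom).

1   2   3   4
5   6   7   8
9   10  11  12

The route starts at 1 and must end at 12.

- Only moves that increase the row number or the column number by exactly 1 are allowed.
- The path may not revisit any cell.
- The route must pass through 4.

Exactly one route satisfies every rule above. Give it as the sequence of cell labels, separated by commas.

Moves only go right or down, so the column and row indices never decrease.
Route from 1: 3× right (reaching 4), 2× down (reaching 12) — 5 moves in all.
Check: all required cells visited.

1, 2, 3, 4, 8, 12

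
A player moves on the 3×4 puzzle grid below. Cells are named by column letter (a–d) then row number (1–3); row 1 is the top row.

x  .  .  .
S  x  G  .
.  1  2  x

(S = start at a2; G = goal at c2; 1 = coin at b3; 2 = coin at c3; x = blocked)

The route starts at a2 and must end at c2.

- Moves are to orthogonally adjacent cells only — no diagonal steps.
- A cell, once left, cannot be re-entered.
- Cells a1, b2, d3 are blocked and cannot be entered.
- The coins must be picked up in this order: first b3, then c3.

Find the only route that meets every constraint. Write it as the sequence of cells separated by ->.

a2 -> a3 -> b3 -> c3 -> c2

The waypoints must appear in the order b3, c3, with no cell reused.
Route from a2: down 1 to a3, right 2 to c3, up 1 to c2 — 4 moves in all.
Check: order respected (1 at step 2, 2 at step 3).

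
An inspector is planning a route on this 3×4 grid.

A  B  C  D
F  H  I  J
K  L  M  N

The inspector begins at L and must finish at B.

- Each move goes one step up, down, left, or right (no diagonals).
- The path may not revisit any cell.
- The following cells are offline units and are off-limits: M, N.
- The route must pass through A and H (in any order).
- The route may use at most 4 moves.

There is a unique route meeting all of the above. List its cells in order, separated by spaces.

Any route must reach A and H and still end at B within 4 moves, so the order of the required stops is forced.
Route from L: up 1 to H, left 1 to F, up 1 to A, right 1 to B — 4 moves in all.
Check: all required cells visited; 4 ≤ 4 moves.

L H F A B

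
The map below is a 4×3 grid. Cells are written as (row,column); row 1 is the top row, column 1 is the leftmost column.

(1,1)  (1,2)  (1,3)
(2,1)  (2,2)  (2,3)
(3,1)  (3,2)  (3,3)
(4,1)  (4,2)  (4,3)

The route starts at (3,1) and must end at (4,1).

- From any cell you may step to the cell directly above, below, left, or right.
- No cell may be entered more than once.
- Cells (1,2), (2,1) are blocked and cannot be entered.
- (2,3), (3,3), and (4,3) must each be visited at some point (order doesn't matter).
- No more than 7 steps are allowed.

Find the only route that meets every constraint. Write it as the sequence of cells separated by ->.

The 7-move cap with required stops at (2,3), (3,3), (4,3) leaves no slack for detours.
Route from (3,1): right to (3,2), up to (2,2), right to (2,3), 2× down (reaching (4,3)), 2× left (reaching (4,1)) — 7 moves in all.
Check: all required cells visited; 7 ≤ 7 moves.

(3,1) -> (3,2) -> (2,2) -> (2,3) -> (3,3) -> (4,3) -> (4,2) -> (4,1)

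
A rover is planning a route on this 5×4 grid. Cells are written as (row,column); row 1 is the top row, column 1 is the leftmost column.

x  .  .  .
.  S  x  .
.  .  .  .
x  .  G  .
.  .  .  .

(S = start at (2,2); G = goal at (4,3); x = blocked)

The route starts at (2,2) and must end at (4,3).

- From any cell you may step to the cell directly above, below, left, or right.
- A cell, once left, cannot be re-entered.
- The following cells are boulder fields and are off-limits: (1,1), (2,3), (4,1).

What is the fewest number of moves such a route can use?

3

The Manhattan distance from (2,2) to (4,3) is |2−4| + |2−3| = 3, so at least 3 moves are needed.
A route of 3 moves achieves this: (2,2) → (3,2) → (4,2) → (4,3).
Since 3 matches the lower bound, it is optimal.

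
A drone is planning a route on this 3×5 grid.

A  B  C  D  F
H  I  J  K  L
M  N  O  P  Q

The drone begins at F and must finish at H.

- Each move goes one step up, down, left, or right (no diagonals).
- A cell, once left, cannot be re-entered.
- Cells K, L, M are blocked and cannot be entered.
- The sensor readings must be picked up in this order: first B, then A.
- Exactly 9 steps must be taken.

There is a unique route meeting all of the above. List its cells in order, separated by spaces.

The waypoints must appear in the order B, A, with no cell reused.
Route from F: 2× left (reaching C), 2× down (reaching O), left to N, 2× up (reaching B), left to A, down to H — 9 moves in all.
Check: order respected (B at step 7, A at step 8); 9 moves as required.

F D C J O N I B A H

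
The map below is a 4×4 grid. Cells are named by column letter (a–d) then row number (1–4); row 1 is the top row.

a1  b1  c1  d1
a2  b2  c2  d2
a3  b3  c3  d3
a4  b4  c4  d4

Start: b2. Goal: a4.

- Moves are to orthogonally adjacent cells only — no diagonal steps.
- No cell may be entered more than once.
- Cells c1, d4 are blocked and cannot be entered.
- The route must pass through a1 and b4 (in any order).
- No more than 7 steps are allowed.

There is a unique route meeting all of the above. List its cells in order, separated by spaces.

b2 b1 a1 a2 a3 b3 b4 a4

The budget equals the shortest possible length, so every move has to be on a shortest route through the required cells.
Route from b2: up 1 to b1, left 1 to a1, down 2 to a3, right 1 to b3, down 1 to b4, left 1 to a4 — 7 moves in all.
Check: all required cells visited; 7 ≤ 7 moves.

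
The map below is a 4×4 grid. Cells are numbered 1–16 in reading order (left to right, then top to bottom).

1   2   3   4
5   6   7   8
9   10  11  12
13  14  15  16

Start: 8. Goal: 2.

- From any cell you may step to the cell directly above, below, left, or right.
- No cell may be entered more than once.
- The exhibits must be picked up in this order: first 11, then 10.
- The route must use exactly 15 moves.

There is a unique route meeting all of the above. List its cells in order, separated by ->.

The waypoints must appear in the order 11, 10, with no cell reused.
Route from 8: up to 4, left to 3, 2× down (reaching 11), right to 12, down to 16, 3× left (reaching 13), up to 9, right to 10, up to 6, left to 5, up to 1, right to 2 — 15 moves in all.
Check: order respected (11 at step 4, 10 at step 11); 15 moves as required.

8 -> 4 -> 3 -> 7 -> 11 -> 12 -> 16 -> 15 -> 14 -> 13 -> 9 -> 10 -> 6 -> 5 -> 1 -> 2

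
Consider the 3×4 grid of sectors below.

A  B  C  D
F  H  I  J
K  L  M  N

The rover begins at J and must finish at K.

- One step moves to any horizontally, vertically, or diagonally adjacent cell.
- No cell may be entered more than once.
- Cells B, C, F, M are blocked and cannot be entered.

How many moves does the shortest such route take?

With diagonal moves allowed, the Chebyshev distance max(|Δrow|,|Δcol|) from J to K is 3, so at least 3 moves are needed.
A route of 3 moves achieves this: J → I → H → K.
Since 3 matches the lower bound, it is optimal.

3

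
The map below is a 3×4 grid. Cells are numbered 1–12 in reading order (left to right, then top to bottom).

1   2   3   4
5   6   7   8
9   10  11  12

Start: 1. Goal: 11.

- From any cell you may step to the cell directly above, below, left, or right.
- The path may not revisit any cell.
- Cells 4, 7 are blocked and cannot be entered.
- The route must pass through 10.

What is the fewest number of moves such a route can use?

4

Any route passes through 10 somewhere between 1 and 11. Summing Manhattan distances along the two legs (1 → 10 → 11) gives a lower bound of 3 + 1 = 4 moves.
A route of 4 moves achieves this: 1 → 5 → 9 → 10 → 11.
Since 4 matches the lower bound, it is optimal.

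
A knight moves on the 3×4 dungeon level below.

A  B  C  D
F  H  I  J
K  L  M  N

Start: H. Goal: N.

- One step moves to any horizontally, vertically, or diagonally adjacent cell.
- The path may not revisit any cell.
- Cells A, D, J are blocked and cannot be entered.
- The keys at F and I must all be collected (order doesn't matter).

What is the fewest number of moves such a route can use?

4

Any route passes through F and I in some order between H and N. Summing Chebyshev distances along each leg and taking the cheapest ordering (H → F → I → N) gives a lower bound of 1 + 2 + 1 = 4 moves.
A route of 4 moves achieves this: H → F → B → I → N.
Since 4 matches the lower bound, it is optimal.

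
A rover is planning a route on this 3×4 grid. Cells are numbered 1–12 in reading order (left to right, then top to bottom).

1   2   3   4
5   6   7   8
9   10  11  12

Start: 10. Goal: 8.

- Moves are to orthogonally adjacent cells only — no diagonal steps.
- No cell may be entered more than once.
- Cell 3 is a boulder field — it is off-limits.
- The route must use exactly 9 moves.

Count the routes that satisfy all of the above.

1

Need simple routes of exactly 9 moves from 10 to 8 (Manhattan distance 3, so 3 moves are spent on a detour and 3 undoing it).
Enumerating: 10 9 5 1 2 6 7 11 12 8.
That gives 1 route.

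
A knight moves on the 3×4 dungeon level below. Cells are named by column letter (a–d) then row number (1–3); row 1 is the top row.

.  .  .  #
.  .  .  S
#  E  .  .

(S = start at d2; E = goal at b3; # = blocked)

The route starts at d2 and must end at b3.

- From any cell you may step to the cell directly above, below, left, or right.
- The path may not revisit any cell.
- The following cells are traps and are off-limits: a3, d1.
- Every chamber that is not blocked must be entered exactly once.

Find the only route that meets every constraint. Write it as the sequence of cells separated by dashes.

d2 - d3 - c3 - c2 - c1 - b1 - a1 - a2 - b2 - b3

Need to visit all 10 open cells exactly once, starting at d2 and ending at b3.
Cell d3 has only two open neighbours (d2 and c3), so the path must pass straight through it: one of those is the cell it's entered from and the other is where it exits.
Route from d2: down to d3, left to c3, 2× up (reaching c1), 2× left (reaching a1), down to a2, right to b2, down to b3 — 9 moves in all.
Check: all 10 open cells covered.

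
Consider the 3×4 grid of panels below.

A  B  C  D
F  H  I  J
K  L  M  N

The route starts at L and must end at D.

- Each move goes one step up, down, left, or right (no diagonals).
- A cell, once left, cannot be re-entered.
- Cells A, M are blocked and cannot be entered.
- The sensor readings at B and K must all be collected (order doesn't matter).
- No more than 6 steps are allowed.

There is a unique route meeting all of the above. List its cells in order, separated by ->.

L -> K -> F -> H -> B -> C -> D

The 6-move cap with required stops at B, K leaves no slack for detours.
Route from L: left to K, up to F, right to H, up to B, 2× right (reaching D) — 6 moves in all.
Check: all required cells visited; 6 ≤ 6 moves.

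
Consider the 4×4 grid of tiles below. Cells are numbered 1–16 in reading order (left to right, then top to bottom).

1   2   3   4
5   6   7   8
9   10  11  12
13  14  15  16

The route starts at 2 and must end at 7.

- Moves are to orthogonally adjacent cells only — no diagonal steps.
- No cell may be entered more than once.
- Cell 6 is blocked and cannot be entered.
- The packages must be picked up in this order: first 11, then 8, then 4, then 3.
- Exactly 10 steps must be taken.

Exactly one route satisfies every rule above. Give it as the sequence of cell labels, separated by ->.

The waypoints must appear in the order 11, 8, 4, 3, with no cell reused.
Route from 2: left to 1, 2× down (reaching 9), 3× right (reaching 12), 2× up (reaching 4), left to 3, down to 7 — 10 moves in all.
Check: order respected (11 at step 5, 8 at step 7, 4 at step 8, 3 at step 9); 10 moves as required.

2 -> 1 -> 5 -> 9 -> 10 -> 11 -> 12 -> 8 -> 4 -> 3 -> 7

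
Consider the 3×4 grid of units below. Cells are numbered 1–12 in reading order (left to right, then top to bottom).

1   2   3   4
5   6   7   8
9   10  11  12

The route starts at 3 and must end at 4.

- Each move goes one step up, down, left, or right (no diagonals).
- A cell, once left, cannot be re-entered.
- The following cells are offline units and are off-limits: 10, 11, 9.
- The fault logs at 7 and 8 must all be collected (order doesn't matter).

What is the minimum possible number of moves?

3

Any route passes through 7 and 8 in some order between 3 and 4. Summing Manhattan distances along each leg and taking the cheapest ordering (3 → 7 → 8 → 4) gives a lower bound of 1 + 1 + 1 = 3 moves.
A route of 3 moves achieves this: 3 → 7 → 8 → 4.
Since 3 matches the lower bound, it is optimal.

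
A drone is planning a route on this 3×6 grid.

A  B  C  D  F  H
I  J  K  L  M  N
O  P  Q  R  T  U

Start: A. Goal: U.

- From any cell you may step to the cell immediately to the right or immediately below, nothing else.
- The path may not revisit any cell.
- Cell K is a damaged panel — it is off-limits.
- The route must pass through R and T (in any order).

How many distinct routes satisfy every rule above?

4

A right/down-only route from A to U makes exactly 2 down-moves and 5 right-moves in some order.
With no other constraints that would be C(7,2) = 21 routes.
A monotone route can only reach the required cells in the order R, T, so split there and multiply the segment counts (each segment already excludes blocked cells): A→R: 4; R→T: 1; T→U: 1; product = 4.
That gives 4 routes.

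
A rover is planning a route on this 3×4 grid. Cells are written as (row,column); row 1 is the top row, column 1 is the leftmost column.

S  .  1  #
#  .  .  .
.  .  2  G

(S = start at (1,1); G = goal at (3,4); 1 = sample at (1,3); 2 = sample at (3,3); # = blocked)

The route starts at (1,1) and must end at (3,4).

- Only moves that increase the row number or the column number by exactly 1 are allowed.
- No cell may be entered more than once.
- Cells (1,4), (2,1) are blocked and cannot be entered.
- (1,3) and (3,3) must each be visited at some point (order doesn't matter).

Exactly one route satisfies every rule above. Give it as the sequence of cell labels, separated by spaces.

Moves only go right or down, so the column and row indices never decrease.
Route from (1,1): right 2 to (1,3), down 2 to (3,3), right 1 to (3,4) — 5 moves in all.
Check: all required cells visited.

(1,1) (1,2) (1,3) (2,3) (3,3) (3,4)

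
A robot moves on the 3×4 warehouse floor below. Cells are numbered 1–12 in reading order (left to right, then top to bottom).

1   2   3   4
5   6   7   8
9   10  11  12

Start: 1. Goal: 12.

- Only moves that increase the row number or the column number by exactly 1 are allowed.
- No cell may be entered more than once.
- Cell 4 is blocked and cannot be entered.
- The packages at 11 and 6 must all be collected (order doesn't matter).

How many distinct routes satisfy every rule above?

4

A right/down-only route from 1 to 12 makes exactly 2 down-moves and 3 right-moves in some order.
With no other constraints that would be C(5,2) = 10 routes.
A monotone route can only reach the required cells in the order 6, 11, so split there and multiply the segment counts (each segment already excludes blocked cells): 1→6: 2; 6→11: 2; 11→12: 1; product = 4.
That gives 4 routes.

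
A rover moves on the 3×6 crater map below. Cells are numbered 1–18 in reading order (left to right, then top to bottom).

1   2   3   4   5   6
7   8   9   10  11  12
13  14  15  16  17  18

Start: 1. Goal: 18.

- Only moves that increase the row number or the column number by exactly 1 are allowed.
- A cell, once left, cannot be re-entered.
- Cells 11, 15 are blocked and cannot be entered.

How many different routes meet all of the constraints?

5

A right/down-only route from 1 to 18 makes exactly 2 down-moves and 5 right-moves in some order.
With no other constraints that would be C(7,2) = 21 routes.
Subtract routes through each blocked cell (inclusion–exclusion for overlaps): − through 11: 10 − through 15: 6 → 5.
That gives 5 routes.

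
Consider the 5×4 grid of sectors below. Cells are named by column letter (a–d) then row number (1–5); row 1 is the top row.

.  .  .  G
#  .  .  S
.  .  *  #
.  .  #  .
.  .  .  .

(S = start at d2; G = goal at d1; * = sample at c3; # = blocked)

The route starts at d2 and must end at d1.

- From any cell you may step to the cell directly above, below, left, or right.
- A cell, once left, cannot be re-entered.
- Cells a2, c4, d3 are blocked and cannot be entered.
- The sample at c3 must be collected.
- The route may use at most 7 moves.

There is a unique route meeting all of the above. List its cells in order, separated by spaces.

d2 c2 c3 b3 b2 b1 c1 d1

Any route must reach c3 and still end at d1 within 7 moves, so the order of the required stops is forced.
Route from d2: left 1 to c2, down 1 to c3, left 1 to b3, up 2 to b1, right 2 to d1 — 7 moves in all.
Check: all required cells visited; 7 ≤ 7 moves.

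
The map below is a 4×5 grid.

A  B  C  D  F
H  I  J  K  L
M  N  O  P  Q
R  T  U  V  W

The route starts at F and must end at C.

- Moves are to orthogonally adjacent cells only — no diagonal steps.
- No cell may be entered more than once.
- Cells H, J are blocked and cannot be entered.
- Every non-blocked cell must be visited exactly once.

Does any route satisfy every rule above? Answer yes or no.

no

Cell A has only one open neighbour but is neither the start nor the goal, so a Hamiltonian route would have to both enter and leave it through the same neighbour — impossible without revisiting.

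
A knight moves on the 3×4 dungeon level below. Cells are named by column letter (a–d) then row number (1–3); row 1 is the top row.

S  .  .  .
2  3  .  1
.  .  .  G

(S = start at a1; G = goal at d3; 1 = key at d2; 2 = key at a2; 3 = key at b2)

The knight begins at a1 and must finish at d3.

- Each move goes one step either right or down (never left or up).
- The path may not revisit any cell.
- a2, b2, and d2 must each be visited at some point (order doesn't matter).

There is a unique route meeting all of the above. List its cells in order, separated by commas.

a1, a2, b2, c2, d2, d3

Moves only go right or down, so the column and row indices never decrease.
Route from a1: down to a2, 3× right (reaching d2), down to d3 — 5 moves in all.
Check: all required cells visited.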